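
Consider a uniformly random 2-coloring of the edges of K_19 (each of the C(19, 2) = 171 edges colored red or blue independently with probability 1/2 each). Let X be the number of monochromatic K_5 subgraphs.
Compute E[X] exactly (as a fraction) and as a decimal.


Let X = Σ_S X_S over the C(19, 5) = 11628 subsets S of size 5, where X_S = 1 if the K_5 on S is monochromatic.
For a fixed S, the K_5 on S has C(5, 2) = 10 edges. P[all 10 edges red] = (1/2)^10, and likewise for blue, so P[monochromatic] = 2·(1/2)^10 = 2^{1 − 10} = 1/512.
By linearity of expectation: E[X] = C(19, 5) · 2^{1 − 10} = 11628 · 1/512 = 2907/128.
Numerically: E[X] ≈ 22.7109.

E[X] = C(19,5)·2^(1−C(5,2)) = 2907/128 ≈ 22.7109.


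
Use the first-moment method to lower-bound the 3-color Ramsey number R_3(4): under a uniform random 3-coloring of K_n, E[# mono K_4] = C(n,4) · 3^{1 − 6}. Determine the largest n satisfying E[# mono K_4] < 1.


We need C(n, 4) · 3^{1 − 6} < 1, i.e. C(n, 4) < 3^{6 − 1} = 243.
Check values of n near the boundary:
  n = 8: C(8, 4) = 70; 70 < 243? YES
  n = 9: C(9, 4) = 126; 126 < 243? YES
  n = 10: C(10, 4) = 210; 210 < 243? YES
  n = 11: C(11, 4) = 330; 330 < 243? NO
The largest n with C(n, 4) < 243 is n = 10 (where E[X] = 70/81 ≈ 0.8641975). Hence R_3(4) > 10, i.e. R_3(4) ≥ 11.

Largest n = 10; hence R_3(4) > 10.


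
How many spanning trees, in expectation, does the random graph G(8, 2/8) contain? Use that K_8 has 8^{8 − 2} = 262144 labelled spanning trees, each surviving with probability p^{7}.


K_8 has 8^{8 − 2} = 262144 labelled spanning trees.
For each such spanning tree H, let X_H = 1 if all 7 edges of H are present in G. Then P[X_H = 1] = p^{7} = (1/4)^{7} = 1/16384.
Summing the indicators: E[X] = Σ_H E[X_H] = 262144 · p^{7} = 262144 · 1/16384 = 16.
Numerically: E[X] ≈ 16.

E[X] = 262144 · (1/4)^{7} = 16 ≈ 16.


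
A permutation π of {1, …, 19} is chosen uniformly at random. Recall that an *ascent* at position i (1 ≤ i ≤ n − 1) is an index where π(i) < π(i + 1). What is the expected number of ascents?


Write X = Σ X_I over i = 1, …, 18, with X_I the indicator of one ascent.
There are 18 indicators.
For each fixed i, the pair (π(i), π(i+1)) is a uniformly random ordered pair of distinct values from {1, …, 19}; by symmetry P[π(i) < π(i+1)] = 1/2.
By linearity: E[X] = 18 · (1/2) = (19 − 1) · (1/2) = 9 ≈ 9.00000.

E[X] = 9 = 9.00000.


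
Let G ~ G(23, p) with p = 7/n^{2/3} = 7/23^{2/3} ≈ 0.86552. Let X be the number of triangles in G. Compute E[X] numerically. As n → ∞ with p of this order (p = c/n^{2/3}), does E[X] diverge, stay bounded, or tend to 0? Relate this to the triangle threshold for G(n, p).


Number of potential triangles: C(23, 3) = 1771.
Each occurs with probability p³ ≈ (0.86552)³ ≈ 6.4839319e-01.
By linearity: E[X] = C(23, 3)·p³ ≈ 1771 · 6.4839319e-01 ≈ 1148.30435.
Since α = 2/3 < 1, p = c/n^{2/3} ≫ 1/n is above the triangle threshold p ~ 1/n. Asymptotically E[X] ~ (c³/6)·n^{3(1−α)} = (7³/6)·n^{1} → ∞; triangles are abundant w.h.p.

E[X] ≈ 1148.30435; in regime p = Θ(1/n^{2/3}) E[X] diverges (above the triangle threshold p ~ 1/n).


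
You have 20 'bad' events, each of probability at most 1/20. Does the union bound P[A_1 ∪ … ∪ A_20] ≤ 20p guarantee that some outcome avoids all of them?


Union bound: P[∪_{i=1}^{20} A_i] ≤ Σ_i P[A_i] ≤ 20·p = 20·(1/20) = 1.
Numerically: 1 ≈ 1.000.
Is 1 < 1? NO.
Since the bound 1 is ≥ 1, the union bound is uninformative here; it does NOT by itself certify existence.

20·p = 1 ≈ 1.000; existence NOT certified by the union bound.


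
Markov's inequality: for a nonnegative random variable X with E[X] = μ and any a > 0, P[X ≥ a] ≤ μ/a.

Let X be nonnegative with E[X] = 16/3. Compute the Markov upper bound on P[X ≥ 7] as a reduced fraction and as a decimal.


μ = E[X] = 16/3, a = 7.
Markov: P[X ≥ 7] ≤ μ/a = (16/3)/7 = 16/21.
Numerically: ≈ 0.761905.
(Since a = 7 > μ = 5.333333, the bound 16/21 is < 1 and informative.)

P[X ≥ 7] ≤ 16/21 ≈ 0.761905.


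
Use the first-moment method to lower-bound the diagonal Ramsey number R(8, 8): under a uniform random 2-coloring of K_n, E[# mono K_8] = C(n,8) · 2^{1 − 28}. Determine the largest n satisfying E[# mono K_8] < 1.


We need C(n, 8) · 2^{1 − 28} < 1, i.e. C(n, 8) < 2^{28 − 1} = 134217728.
Check values of n near the boundary:
  n = 36: C(36, 8) = 30260340; 30260340 < 134217728? YES
  n = 37: C(37, 8) = 38608020; 38608020 < 134217728? YES
  n = 38: C(38, 8) = 48903492; 48903492 < 134217728? YES
  n = 39: C(39, 8) = 61523748; 61523748 < 134217728? YES
  n = 40: C(40, 8) = 76904685; 76904685 < 134217728? YES
  n = 41: C(41, 8) = 95548245; 95548245 < 134217728? YES
  n = 42: C(42, 8) = 118030185; 118030185 < 134217728? YES
  n = 43: C(43, 8) = 145008513; 145008513 < 134217728? NO
  n = 44: C(44, 8) = 177232627; 177232627 < 134217728? NO
The largest n with C(n, 8) < 134217728 is n = 42 (where E[X] = 118030185/134217728 ≈ 0.879393). Hence R(8, 8) > 42, i.e. R(8, 8) ≥ 43.

Largest n = 42; hence R(8, 8) > 42.


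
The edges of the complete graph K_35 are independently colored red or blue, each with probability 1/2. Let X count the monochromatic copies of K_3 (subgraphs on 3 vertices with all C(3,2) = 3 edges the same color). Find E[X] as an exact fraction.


Let X = Σ_S X_S over the C(35, 3) = 6545 subsets S of size 3, where X_S = 1 if the K_3 on S is monochromatic.
For a fixed S, the K_3 on S has C(3, 2) = 3 edges. P[all 3 edges red] = (1/2)^3, and likewise for blue, so P[monochromatic] = 2·(1/2)^3 = 2^{1 − 3} = 1/4.
Summing: E[X] = C(35, 3) · 2^{1 − 3} = 6545 · 1/4 = 6545/4.
Numerically: E[X] ≈ 1636.250.

E[X] = C(35,3)·2^(1−C(3,2)) = 6545/4 ≈ 1636.250.


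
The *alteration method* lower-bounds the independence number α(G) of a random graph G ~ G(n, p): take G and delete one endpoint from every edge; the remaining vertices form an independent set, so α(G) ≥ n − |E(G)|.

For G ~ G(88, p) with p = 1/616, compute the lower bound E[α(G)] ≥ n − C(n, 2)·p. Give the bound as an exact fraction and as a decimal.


E[|E(G)|] = C(88, 2)·p = 3828 · (1/616) = 87/14.
E[α(G)] ≥ n − E[|E(G)|] = 88 − 87/14 = 1145/14.
Numerically: ≈ 81.7857.
(This is only a lower bound; the true E[α(G)] may be larger.)

E[α(G)] ≥ 1145/14 ≈ 81.7857.


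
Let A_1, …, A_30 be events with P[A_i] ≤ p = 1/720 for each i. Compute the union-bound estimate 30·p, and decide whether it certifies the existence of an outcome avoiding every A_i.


Union bound: P[∪_{i=1}^{30} A_i] ≤ Σ_i P[A_i] ≤ 30·p = 30·(1/720) = 1/24.
Numerically: 1/24 ≈ 0.04167.
Is 1/24 < 1? YES.
Since P[∪ A_i] ≤ 1/24 < 1, the complement has P[∩ A_i^c] ≥ 1 − 1/24 = 23/24 > 0, so some outcome avoids every A_i.

30·p = 1/24 ≈ 0.04167; existence CERTIFIED by the union bound.


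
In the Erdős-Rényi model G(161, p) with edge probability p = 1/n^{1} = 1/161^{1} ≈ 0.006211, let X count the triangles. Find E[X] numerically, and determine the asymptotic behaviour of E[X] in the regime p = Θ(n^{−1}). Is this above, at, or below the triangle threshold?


Number of potential triangles: C(161, 3) = 682640.
Each occurs with probability p³ ≈ (0.006211)³ ≈ 2.396196e-07.
By linearity: E[X] = C(161, 3)·p³ ≈ 682640 · 2.396196e-07 ≈ 0.1636.
Here α = 1, so p = 1/n is exactly at the triangle threshold p ~ 1/n. Asymptotically E[X] → c³/6 = 1³/6 = 1/6 ≈ 0.1667, a bounded constant. In this regime the triangle count is asymptotically Poisson(c³/6).

E[X] ≈ 0.1636; in regime p = Θ(1/n^{1}) E[X] stays bounded (at the triangle threshold p ~ 1/n).


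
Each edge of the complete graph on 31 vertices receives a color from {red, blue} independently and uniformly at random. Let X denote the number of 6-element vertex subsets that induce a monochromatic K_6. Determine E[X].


Let X = Σ_S X_S over the C(31, 6) = 736281 subsets S of size 6, where X_S = 1 if the K_6 on S is monochromatic.
For a fixed S, the K_6 on S has C(6, 2) = 15 edges. P[all 15 edges red] = (1/2)^15, and likewise for blue, so P[monochromatic] = 2·(1/2)^15 = 2^{1 − 15} = 1/16384.
By linearity: E[X] = C(31, 6) · 2^{1 − 15} = 736281 · 1/16384 = 736281/16384.
Numerically: E[X] ≈ 44.939026.

E[X] = C(31,6)·2^(1−C(6,2)) = 736281/16384 ≈ 44.939026.


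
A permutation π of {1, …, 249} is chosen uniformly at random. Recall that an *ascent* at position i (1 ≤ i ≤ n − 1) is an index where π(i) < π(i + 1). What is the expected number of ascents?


Write X = Σ X_I over i = 1, …, 248, with X_I the indicator of one ascent.
There are 248 indicators.
For each fixed i, the pair (π(i), π(i+1)) is a uniformly random ordered pair of distinct values from {1, …, 249}; by symmetry P[π(i) < π(i+1)] = 1/2.
By linearity: E[X] = 248 · (1/2) = (249 − 1) · (1/2) = 124 ≈ 124.000.

E[X] = 124 = 124.000.


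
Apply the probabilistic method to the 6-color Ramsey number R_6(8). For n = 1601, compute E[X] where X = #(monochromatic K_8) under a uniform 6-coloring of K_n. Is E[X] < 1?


E[X] = C(1601, 8) · 6^{1 − 28} = 1051968746851785076600 · 6^{−27} = 1051968746851785076600/1023490369077469249536.
As a reduced fraction: E[X] = 131496093356473134575/127936296134683656192 ≈ 1.028.
Is E[X] < 1? NO.
Since E[X] ≥ 1, the first-moment bound is inconclusive at n = 1601; it does NOT by itself certify R_6(8) > 1601.

E[X] = 131496093356473134575/127936296134683656192 ≈ 1.028; E[X] ≥ 1; first-moment method inconclusive here.


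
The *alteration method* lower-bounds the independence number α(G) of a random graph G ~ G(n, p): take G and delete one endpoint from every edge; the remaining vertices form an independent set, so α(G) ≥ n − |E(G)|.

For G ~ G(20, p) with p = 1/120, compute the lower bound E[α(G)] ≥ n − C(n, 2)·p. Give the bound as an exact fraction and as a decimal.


E[|E(G)|] = C(20, 2)·p = 190 · (1/120) = 19/12.
E[α(G)] ≥ n − E[|E(G)|] = 20 − 19/12 = 221/12.
Numerically: ≈ 18.416667.
(This is only a lower bound; the true E[α(G)] may be larger.)

E[α(G)] ≥ 221/12 ≈ 18.416667.


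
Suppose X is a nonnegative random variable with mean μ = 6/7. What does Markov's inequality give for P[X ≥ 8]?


μ = E[X] = 6/7, a = 8.
Markov: P[X ≥ 8] ≤ μ/a = (6/7)/8 = 3/28.
Numerically: ≈ 0.107143.
(Since a = 8 > μ = 0.857143, the bound 3/28 is < 1 and informative.)

P[X ≥ 8] ≤ 3/28 ≈ 0.107143.


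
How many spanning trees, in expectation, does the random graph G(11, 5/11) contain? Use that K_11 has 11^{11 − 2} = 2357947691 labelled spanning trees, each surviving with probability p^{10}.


K_11 has 11^{11 − 2} = 2357947691 labelled spanning trees.
For each such spanning tree H, let X_H = 1 if all 10 edges of H are present in G. Then P[X_H = 1] = p^{10} = (5/11)^{10} = 9765625/25937424601.
Summing the indicators: E[X] = Σ_H E[X_H] = 2357947691 · p^{10} = 2357947691 · 9765625/25937424601 = 9765625/11.
Numerically: E[X] ≈ 887784.

E[X] = 2357947691 · (5/11)^{10} = 9765625/11 ≈ 887784.


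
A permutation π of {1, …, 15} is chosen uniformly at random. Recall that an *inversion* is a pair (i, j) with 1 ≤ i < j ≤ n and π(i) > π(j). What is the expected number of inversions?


Write X = Σ X_I over the C(15, 2) = 105 pairs i < j, with X_I the indicator of one inversion.
There are 105 indicators.
For each fixed pair i < j, the values π(i) and π(j) are two distinct elements of {1, …, 15} in uniformly random order; by symmetry P[π(i) > π(j)] = 1/2.
By linearity: E[X] = 105 · (1/2) = C(15, 2) · (1/2) = 105/2 = 105/2 ≈ 52.500.

E[X] = 105/2 = 52.500.


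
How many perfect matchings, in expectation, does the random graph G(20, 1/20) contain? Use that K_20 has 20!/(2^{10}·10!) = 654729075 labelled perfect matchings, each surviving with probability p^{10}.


K_20 has 20!/(2^{10}·10!) = 654729075 labelled perfect matchings.
For each such perfect matching H, let X_H = 1 if all 10 edges of H are present in G. Then P[X_H = 1] = p^{10} = (1/20)^{10} = 1/10240000000000.
By linearity: E[X] = Σ_H E[X_H] = 654729075 · p^{10} = 654729075 · 1/10240000000000 = 26189163/409600000000.
Numerically: E[X] ≈ 6.394e-05.

E[X] = 654729075 · (1/20)^{10} = 26189163/409600000000 ≈ 6.394e-05.


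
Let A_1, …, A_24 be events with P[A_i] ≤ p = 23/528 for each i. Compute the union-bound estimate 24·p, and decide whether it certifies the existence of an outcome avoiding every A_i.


Union bound: P[∪_{i=1}^{24} A_i] ≤ Σ_i P[A_i] ≤ 24·p = 24·(23/528) = 23/22.
Numerically: 23/22 ≈ 1.0454545.
Is 23/22 < 1? NO.
Since the bound 23/22 is ≥ 1, the union bound is uninformative here; it does NOT by itself certify existence.

24·p = 23/22 ≈ 1.0454545; existence NOT certified by the union bound.


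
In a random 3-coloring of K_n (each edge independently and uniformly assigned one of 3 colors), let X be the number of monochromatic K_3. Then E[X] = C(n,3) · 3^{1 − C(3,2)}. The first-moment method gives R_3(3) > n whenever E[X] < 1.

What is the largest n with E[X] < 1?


We need C(n, 3) · 3^{1 − 3} < 1, i.e. C(n, 3) < 3^{3 − 1} = 9.
Check values of n near the boundary:
  n = 3: C(3, 3) = 1; 1 < 9? YES
  n = 4: C(4, 3) = 4; 4 < 9? YES
  n = 5: C(5, 3) = 10; 10 < 9? NO
The largest n with C(n, 3) < 9 is n = 4 (where E[X] = 4/9 ≈ 0.44444). Hence R_3(3) > 4, i.e. R_3(3) ≥ 5.

Largest n = 4; hence R_3(3) > 4.


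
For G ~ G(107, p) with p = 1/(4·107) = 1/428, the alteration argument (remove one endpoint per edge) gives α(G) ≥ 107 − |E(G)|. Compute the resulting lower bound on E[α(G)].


E[|E(G)|] = C(107, 2)·p = 5671 · (1/428) = 53/4.
E[α(G)] ≥ n − E[|E(G)|] = 107 − 53/4 = 375/4.
Numerically: ≈ 93.750000.
(This is only a lower bound; the true E[α(G)] may be larger.)

E[α(G)] ≥ 375/4 ≈ 93.750000.


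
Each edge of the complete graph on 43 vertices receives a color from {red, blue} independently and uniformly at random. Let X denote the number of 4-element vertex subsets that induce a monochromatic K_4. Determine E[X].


Let X = Σ_S X_S over the C(43, 4) = 123410 subsets S of size 4, where X_S = 1 if the K_4 on S is monochromatic.
For a fixed S, the K_4 on S has C(4, 2) = 6 edges. P[all 6 edges red] = (1/2)^6, and likewise for blue, so P[monochromatic] = 2·(1/2)^6 = 2^{1 − 6} = 1/32.
Summing: E[X] = C(43, 4) · 2^{1 − 6} = 123410 · 1/32 = 61705/16.
Numerically: E[X] ≈ 3856.562500.

E[X] = C(43,4)·2^(1−C(4,2)) = 61705/16 ≈ 3856.562500.


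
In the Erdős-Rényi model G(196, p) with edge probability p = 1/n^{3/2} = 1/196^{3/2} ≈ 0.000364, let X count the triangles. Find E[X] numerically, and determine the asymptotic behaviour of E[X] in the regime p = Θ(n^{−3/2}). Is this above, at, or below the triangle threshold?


Number of potential triangles: C(196, 3) = 1235780.
Each occurs with probability p³ ≈ (0.000364)³ ≈ 4.84003e-11.
By linearity: E[X] = C(196, 3)·p³ ≈ 1235780 · 4.84003e-11 ≈ 0.000.
Since α = 3/2 > 1, p = c/n^{3/2} = o(1/n) is below the triangle threshold p ~ 1/n. Asymptotically E[X] ~ (c³/6)·n^{3(1−α)} = (1³/6)·n^{-1.5} → 0, so by Markov's inequality G has no triangles w.h.p.

E[X] ≈ 0.000; in regime p = Θ(1/n^{3/2}) E[X] tends to 0 (below the triangle threshold p ~ 1/n).


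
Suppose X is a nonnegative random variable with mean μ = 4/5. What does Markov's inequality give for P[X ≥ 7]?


μ = E[X] = 4/5, a = 7.
Markov: P[X ≥ 7] ≤ μ/a = (4/5)/7 = 4/35.
Numerically: ≈ 0.114286.
(Since a = 7 > μ = 0.800000, the bound 4/35 is < 1 and informative.)

P[X ≥ 7] ≤ 4/35 ≈ 0.114286.


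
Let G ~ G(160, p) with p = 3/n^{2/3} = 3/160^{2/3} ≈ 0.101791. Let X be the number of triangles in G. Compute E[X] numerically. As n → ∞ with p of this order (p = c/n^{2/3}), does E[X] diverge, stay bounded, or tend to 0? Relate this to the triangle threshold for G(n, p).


Number of potential triangles: C(160, 3) = 669920.
Each occurs with probability p³ ≈ (0.101791)³ ≈ 1.05468750e-03.
By linearity: E[X] = C(160, 3)·p³ ≈ 669920 · 1.05468750e-03 ≈ 706.556250.
Since α = 2/3 < 1, p = c/n^{2/3} ≫ 1/n is above the triangle threshold p ~ 1/n. Asymptotically E[X] ~ (c³/6)·n^{3(1−α)} = (3³/6)·n^{1} → ∞; triangles are abundant w.h.p.

E[X] ≈ 706.556250; in regime p = Θ(1/n^{2/3}) E[X] diverges (above the triangle threshold p ~ 1/n).


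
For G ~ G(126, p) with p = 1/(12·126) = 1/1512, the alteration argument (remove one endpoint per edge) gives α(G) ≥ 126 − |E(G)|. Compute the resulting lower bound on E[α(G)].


E[|E(G)|] = C(126, 2)·p = 7875 · (1/1512) = 125/24.
E[α(G)] ≥ n − E[|E(G)|] = 126 − 125/24 = 2899/24.
Numerically: ≈ 120.792.
(This is only a lower bound; the true E[α(G)] may be larger.)

E[α(G)] ≥ 2899/24 ≈ 120.792.


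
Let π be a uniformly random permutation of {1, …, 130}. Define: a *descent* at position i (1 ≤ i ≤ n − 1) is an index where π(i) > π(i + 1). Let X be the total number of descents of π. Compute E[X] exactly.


Write X = Σ X_I over i = 1, …, 129, with X_I the indicator of one descent.
There are 129 indicators.
For each fixed i, the pair (π(i), π(i+1)) is a uniformly random ordered pair of distinct values from {1, …, 130}; by symmetry P[π(i) > π(i+1)] = 1/2.
By linearity: E[X] = 129 · (1/2) = (130 − 1) · (1/2) = 129/2 ≈ 64.500.

E[X] = 129/2 = 64.500.


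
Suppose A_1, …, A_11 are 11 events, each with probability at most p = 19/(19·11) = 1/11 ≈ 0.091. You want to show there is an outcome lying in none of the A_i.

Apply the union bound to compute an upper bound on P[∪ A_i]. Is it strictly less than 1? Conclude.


Union bound: P[∪_{i=1}^{11} A_i] ≤ Σ_i P[A_i] ≤ 11·p = 11·(1/11) = 1.
Numerically: 1 ≈ 1.000.
Is 1 < 1? NO.
Since the bound 1 is ≥ 1, the union bound is uninformative here; it does NOT by itself certify existence.

11·p = 1 ≈ 1.000; existence NOT certified by the union bound.


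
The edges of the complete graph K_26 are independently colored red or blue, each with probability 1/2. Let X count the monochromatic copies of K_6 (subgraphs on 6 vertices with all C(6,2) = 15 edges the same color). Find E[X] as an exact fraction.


Let X = Σ_S X_S over the C(26, 6) = 230230 subsets S of size 6, where X_S = 1 if the K_6 on S is monochromatic.
For a fixed S, the K_6 on S has C(6, 2) = 15 edges. P[all 15 edges red] = (1/2)^15, and likewise for blue, so P[monochromatic] = 2·(1/2)^15 = 2^{1 − 15} = 1/16384.
Summing: E[X] = C(26, 6) · 2^{1 − 15} = 230230 · 1/16384 = 115115/8192.
Numerically: E[X] ≈ 14.05212.

E[X] = C(26,6)·2^(1−C(6,2)) = 115115/8192 ≈ 14.05212.


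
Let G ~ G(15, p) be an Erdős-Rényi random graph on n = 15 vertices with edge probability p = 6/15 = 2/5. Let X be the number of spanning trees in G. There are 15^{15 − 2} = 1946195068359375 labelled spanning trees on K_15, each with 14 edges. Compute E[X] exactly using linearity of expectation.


K_15 has 15^{15 − 2} = 1946195068359375 labelled spanning trees.
For each such spanning tree H, let X_H = 1 if all 14 edges of H are present in G. Then P[X_H = 1] = p^{14} = (2/5)^{14} = 16384/6103515625.
By linearity: E[X] = Σ_H E[X_H] = 1946195068359375 · p^{14} = 1946195068359375 · 16384/6103515625 = 26121388032/5.
Numerically: E[X] ≈ 5.2243e+09.

E[X] = 1946195068359375 · (2/5)^{14} = 26121388032/5 ≈ 5.2243e+09.


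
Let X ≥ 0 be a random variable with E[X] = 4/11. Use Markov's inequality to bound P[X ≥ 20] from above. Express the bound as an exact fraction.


μ = E[X] = 4/11, a = 20.
Markov: P[X ≥ 20] ≤ μ/a = (4/11)/20 = 1/55.
Numerically: ≈ 0.018182.
(Since a = 20 > μ = 0.363636, the bound 1/55 is < 1 and informative.)

P[X ≥ 20] ≤ 1/55 ≈ 0.018182.


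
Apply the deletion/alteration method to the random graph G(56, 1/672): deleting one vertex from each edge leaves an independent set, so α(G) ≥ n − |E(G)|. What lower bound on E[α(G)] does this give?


E[|E(G)|] = C(56, 2)·p = 1540 · (1/672) = 55/24.
E[α(G)] ≥ n − E[|E(G)|] = 56 − 55/24 = 1289/24.
Numerically: ≈ 53.7083.
(This is only a lower bound; the true E[α(G)] may be larger.)

E[α(G)] ≥ 1289/24 ≈ 53.7083.


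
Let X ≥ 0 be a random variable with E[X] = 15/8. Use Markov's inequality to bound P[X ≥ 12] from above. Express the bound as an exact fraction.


μ = E[X] = 15/8, a = 12.
Markov: P[X ≥ 12] ≤ μ/a = (15/8)/12 = 5/32.
Numerically: ≈ 0.156.
(Since a = 12 > μ = 1.875, the bound 5/32 is < 1 and informative.)

P[X ≥ 12] ≤ 5/32 ≈ 0.156.


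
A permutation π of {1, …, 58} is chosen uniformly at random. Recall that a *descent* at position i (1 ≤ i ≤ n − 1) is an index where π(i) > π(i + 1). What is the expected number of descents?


Write X = Σ X_I over i = 1, …, 57, with X_I the indicator of one descent.
There are 57 indicators.
For each fixed i, the pair (π(i), π(i+1)) is a uniformly random ordered pair of distinct values from {1, …, 58}; by symmetry P[π(i) > π(i+1)] = 1/2.
By linearity: E[X] = 57 · (1/2) = (58 − 1) · (1/2) = 57/2 ≈ 28.50000.

E[X] = 57/2 = 28.50000.


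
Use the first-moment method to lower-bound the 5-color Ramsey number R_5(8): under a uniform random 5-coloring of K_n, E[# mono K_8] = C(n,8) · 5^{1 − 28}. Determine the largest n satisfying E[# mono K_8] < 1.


We need C(n, 8) · 5^{1 − 28} < 1, i.e. C(n, 8) < 5^{28 − 1} = 7450580596923828125.
Check values of n near the boundary:
  n = 862: C(862, 8) = 7317951015318931845; 7317951015318931845 < 7450580596923828125? YES
  n = 863: C(863, 8) = 7386423071602617757; 7386423071602617757 < 7450580596923828125? YES
  n = 864: C(864, 8) = 7455455062926006708; 7455455062926006708 < 7450580596923828125? NO
  n = 865: C(865, 8) = 7525050909487743060; 7525050909487743060 < 7450580596923828125? NO
The largest n with C(n, 8) < 7450580596923828125 is n = 863 (where E[X] = 7386423071602617757/7450580596923828125 ≈ 0.991389). Hence R_5(8) > 863, i.e. R_5(8) ≥ 864.

Largest n = 863; hence R_5(8) > 863.


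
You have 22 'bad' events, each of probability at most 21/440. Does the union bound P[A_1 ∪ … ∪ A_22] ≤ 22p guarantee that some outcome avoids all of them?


Union bound: P[∪_{i=1}^{22} A_i] ≤ Σ_i P[A_i] ≤ 22·p = 22·(21/440) = 21/20.
Numerically: 21/20 ≈ 1.050.
Is 21/20 < 1? NO.
Since the bound 21/20 is ≥ 1, the union bound is uninformative here; it does NOT by itself certify existence.

22·p = 21/20 ≈ 1.050; existence NOT certified by the union bound.


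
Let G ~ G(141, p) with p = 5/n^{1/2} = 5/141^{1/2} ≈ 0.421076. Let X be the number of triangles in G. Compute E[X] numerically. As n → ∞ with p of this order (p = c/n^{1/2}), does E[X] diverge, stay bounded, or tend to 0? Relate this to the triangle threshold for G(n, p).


Number of potential triangles: C(141, 3) = 457310.
Each occurs with probability p³ ≈ (0.421076)³ ≈ 7.46588583e-02.
By linearity: E[X] = C(141, 3)·p³ ≈ 457310 · 7.46588583e-02 ≈ 34142.242467.
Since α = 1/2 < 1, p = c/n^{1/2} ≫ 1/n is above the triangle threshold p ~ 1/n. Asymptotically E[X] ~ (c³/6)·n^{3(1−α)} = (5³/6)·n^{1.5} → ∞; triangles are abundant w.h.p.

E[X] ≈ 34142.242467; in regime p = Θ(1/n^{1/2}) E[X] diverges (above the triangle threshold p ~ 1/n).


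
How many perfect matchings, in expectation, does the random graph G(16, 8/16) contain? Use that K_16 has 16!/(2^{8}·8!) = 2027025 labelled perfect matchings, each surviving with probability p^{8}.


K_16 has 16!/(2^{8}·8!) = 2027025 labelled perfect matchings.
For each such perfect matching H, let X_H = 1 if all 8 edges of H are present in G. Then P[X_H = 1] = p^{8} = (1/2)^{8} = 1/256.
Summing the indicators: E[X] = Σ_H E[X_H] = 2027025 · p^{8} = 2027025 · 1/256 = 2027025/256.
Numerically: E[X] ≈ 7918.

E[X] = 2027025 · (1/2)^{8} = 2027025/256 ≈ 7918.


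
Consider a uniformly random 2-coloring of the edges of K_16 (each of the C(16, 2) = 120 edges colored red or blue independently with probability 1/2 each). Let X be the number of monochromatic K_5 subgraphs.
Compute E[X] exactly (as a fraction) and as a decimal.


Let X = Σ_S X_S over the C(16, 5) = 4368 subsets S of size 5, where X_S = 1 if the K_5 on S is monochromatic.
For a fixed S, the K_5 on S has C(5, 2) = 10 edges. P[all 10 edges red] = (1/2)^10, and likewise for blue, so P[monochromatic] = 2·(1/2)^10 = 2^{1 − 10} = 1/512.
By linearity of expectation: E[X] = C(16, 5) · 2^{1 − 10} = 4368 · 1/512 = 273/32.
Numerically: E[X] ≈ 8.53125.

E[X] = C(16,5)·2^(1−C(5,2)) = 273/32 ≈ 8.53125.


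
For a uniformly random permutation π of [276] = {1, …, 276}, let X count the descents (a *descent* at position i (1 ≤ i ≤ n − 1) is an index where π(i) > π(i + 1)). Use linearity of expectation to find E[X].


Write X = Σ X_I over i = 1, …, 275, with X_I the indicator of one descent.
There are 275 indicators.
For each fixed i, the pair (π(i), π(i+1)) is a uniformly random ordered pair of distinct values from {1, …, 276}; by symmetry P[π(i) > π(i+1)] = 1/2.
By linearity: E[X] = 275 · (1/2) = (276 − 1) · (1/2) = 275/2 ≈ 137.50000.

E[X] = 275/2 = 137.50000.


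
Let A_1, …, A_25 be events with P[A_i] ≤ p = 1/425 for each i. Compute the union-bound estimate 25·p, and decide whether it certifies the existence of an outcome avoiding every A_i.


Union bound: P[∪_{i=1}^{25} A_i] ≤ Σ_i P[A_i] ≤ 25·p = 25·(1/425) = 1/17.
Numerically: 1/17 ≈ 0.058824.
Is 1/17 < 1? YES.
Since P[∪ A_i] ≤ 1/17 < 1, the complement has P[∩ A_i^c] ≥ 1 − 1/17 = 16/17 > 0, so some outcome avoids every A_i.

25·p = 1/17 ≈ 0.058824; existence CERTIFIED by the union bound.


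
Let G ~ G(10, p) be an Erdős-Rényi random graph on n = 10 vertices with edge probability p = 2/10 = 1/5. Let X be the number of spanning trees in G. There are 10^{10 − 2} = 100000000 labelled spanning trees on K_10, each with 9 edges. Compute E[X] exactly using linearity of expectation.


K_10 has 10^{10 − 2} = 100000000 labelled spanning trees.
For each such spanning tree H, let X_H = 1 if all 9 edges of H are present in G. Then P[X_H = 1] = p^{9} = (1/5)^{9} = 1/1953125.
Summing the indicators: E[X] = Σ_H E[X_H] = 100000000 · p^{9} = 100000000 · 1/1953125 = 256/5.
Numerically: E[X] ≈ 51.2.

E[X] = 100000000 · (1/5)^{9} = 256/5 ≈ 51.2.


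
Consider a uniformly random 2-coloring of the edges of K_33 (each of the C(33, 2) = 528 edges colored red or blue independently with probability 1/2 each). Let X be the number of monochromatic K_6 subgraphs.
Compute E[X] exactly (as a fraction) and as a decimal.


Let X = Σ_S X_S over the C(33, 6) = 1107568 subsets S of size 6, where X_S = 1 if the K_6 on S is monochromatic.
For a fixed S, the K_6 on S has C(6, 2) = 15 edges. P[all 15 edges red] = (1/2)^15, and likewise for blue, so P[monochromatic] = 2·(1/2)^15 = 2^{1 − 15} = 1/16384.
Summing: E[X] = C(33, 6) · 2^{1 − 15} = 1107568 · 1/16384 = 69223/1024.
Numerically: E[X] ≈ 67.60059.

E[X] = C(33,6)·2^(1−C(6,2)) = 69223/1024 ≈ 67.60059.


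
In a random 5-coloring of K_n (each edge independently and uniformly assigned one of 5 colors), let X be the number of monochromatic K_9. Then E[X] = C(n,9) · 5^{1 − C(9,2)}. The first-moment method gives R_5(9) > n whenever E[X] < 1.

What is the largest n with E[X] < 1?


We need C(n, 9) · 5^{1 − 36} < 1, i.e. C(n, 9) < 5^{36 − 1} = 2910383045673370361328125.
Check values of n near the boundary:
  n = 2170: C(2170, 9) = 2891746779868845075610510; 2891746779868845075610510 < 2910383045673370361328125? YES
  n = 2171: C(2171, 9) = 2903784578674959601827205; 2903784578674959601827205 < 2910383045673370361328125? YES
  n = 2172: C(2172, 9) = 2915866900084148060642020; 2915866900084148060642020 < 2910383045673370361328125? NO
The largest n with C(n, 9) < 2910383045673370361328125 is n = 2171 (where E[X] = 580756915734991920365441/582076609134674072265625 ≈ 0.998). Hence R_5(9) > 2171, i.e. R_5(9) ≥ 2172.

Largest n = 2171; hence R_5(9) > 2171.


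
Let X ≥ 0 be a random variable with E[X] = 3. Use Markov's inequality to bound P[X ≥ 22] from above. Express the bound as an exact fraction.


μ = E[X] = 3, a = 22.
Markov: P[X ≥ 22] ≤ μ/a = (3)/22 = 3/22.
Numerically: ≈ 0.136364.
(Since a = 22 > μ = 3.000000, the bound 3/22 is < 1 and informative.)

P[X ≥ 22] ≤ 3/22 ≈ 0.136364.


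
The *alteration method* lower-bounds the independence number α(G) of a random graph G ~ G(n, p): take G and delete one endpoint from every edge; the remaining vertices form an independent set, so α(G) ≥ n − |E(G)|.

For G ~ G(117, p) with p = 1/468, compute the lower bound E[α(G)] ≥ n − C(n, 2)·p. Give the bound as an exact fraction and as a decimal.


E[|E(G)|] = C(117, 2)·p = 6786 · (1/468) = 29/2.
E[α(G)] ≥ n − E[|E(G)|] = 117 − 29/2 = 205/2.
Numerically: ≈ 102.500.
(This is only a lower bound; the true E[α(G)] may be larger.)

E[α(G)] ≥ 205/2 ≈ 102.500.


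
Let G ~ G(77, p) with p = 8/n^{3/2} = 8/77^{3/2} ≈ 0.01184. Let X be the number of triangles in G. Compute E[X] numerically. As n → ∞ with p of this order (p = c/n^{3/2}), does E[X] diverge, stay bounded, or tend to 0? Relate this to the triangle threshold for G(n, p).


Number of potential triangles: C(77, 3) = 73150.
Each occurs with probability p³ ≈ (0.01184)³ ≈ 1.659823e-06.
By linearity: E[X] = C(77, 3)·p³ ≈ 73150 · 1.659823e-06 ≈ 0.1214.
Since α = 3/2 > 1, p = c/n^{3/2} = o(1/n) is below the triangle threshold p ~ 1/n. Asymptotically E[X] ~ (c³/6)·n^{3(1−α)} = (8³/6)·n^{-1.5} → 0, so by Markov's inequality G has no triangles w.h.p.

E[X] ≈ 0.1214; in regime p = Θ(1/n^{3/2}) E[X] tends to 0 (below the triangle threshold p ~ 1/n).


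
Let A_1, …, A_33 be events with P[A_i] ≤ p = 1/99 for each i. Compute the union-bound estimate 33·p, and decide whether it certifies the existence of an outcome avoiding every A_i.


Union bound: P[∪_{i=1}^{33} A_i] ≤ Σ_i P[A_i] ≤ 33·p = 33·(1/99) = 1/3.
Numerically: 1/3 ≈ 0.333.
Is 1/3 < 1? YES.
Since P[∪ A_i] ≤ 1/3 < 1, the complement has P[∩ A_i^c] ≥ 1 − 1/3 = 2/3 > 0, so some outcome avoids every A_i.

33·p = 1/3 ≈ 0.333; existence CERTIFIED by the union bound.


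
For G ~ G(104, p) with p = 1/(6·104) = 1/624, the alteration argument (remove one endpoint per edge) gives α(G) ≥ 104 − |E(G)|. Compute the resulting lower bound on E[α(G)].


E[|E(G)|] = C(104, 2)·p = 5356 · (1/624) = 103/12.
E[α(G)] ≥ n − E[|E(G)|] = 104 − 103/12 = 1145/12.
Numerically: ≈ 95.417.
(This is only a lower bound; the true E[α(G)] may be larger.)

E[α(G)] ≥ 1145/12 ≈ 95.417.


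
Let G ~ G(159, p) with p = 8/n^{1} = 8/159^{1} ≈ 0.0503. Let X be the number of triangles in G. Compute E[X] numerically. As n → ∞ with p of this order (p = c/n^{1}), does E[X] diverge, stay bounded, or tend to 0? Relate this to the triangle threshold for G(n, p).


Number of potential triangles: C(159, 3) = 657359.
Each occurs with probability p³ ≈ (0.0503)³ ≈ 1.27373e-04.
By linearity: E[X] = C(159, 3)·p³ ≈ 657359 · 1.27373e-04 ≈ 83.730.
Here α = 1, so p = 8/n is exactly at the triangle threshold p ~ 1/n. Asymptotically E[X] → c³/6 = 8³/6 = 256/3 ≈ 85.333, a bounded constant. In this regime the triangle count is asymptotically Poisson(c³/6).

E[X] ≈ 83.730; in regime p = Θ(1/n^{1}) E[X] stays bounded (at the triangle threshold p ~ 1/n).


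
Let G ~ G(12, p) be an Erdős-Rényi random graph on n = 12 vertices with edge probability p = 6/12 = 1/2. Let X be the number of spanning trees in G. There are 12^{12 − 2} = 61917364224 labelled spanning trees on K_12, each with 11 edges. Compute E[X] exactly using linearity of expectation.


K_12 has 12^{12 − 2} = 61917364224 labelled spanning trees.
For each such spanning tree H, let X_H = 1 if all 11 edges of H are present in G. Then P[X_H = 1] = p^{11} = (1/2)^{11} = 1/2048.
Summing the indicators: E[X] = Σ_H E[X_H] = 61917364224 · p^{11} = 61917364224 · 1/2048 = 30233088.
Numerically: E[X] ≈ 3.023e+07.

E[X] = 61917364224 · (1/2)^{11} = 30233088 ≈ 3.023e+07.


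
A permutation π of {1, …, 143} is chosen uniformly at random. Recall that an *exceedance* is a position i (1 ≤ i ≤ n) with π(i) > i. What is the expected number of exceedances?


Write X = Σ_{i=1}^{143} X_i, where X_i = 1_{π(i) > i}.
For each fixed i, π(i) is uniform over {1, …, 143} (marginal of a uniform permutation), so P[π(i) > i] = (n − i)/n. Summing: Σ_{i=1}^{143} (n − i)/n = (0 + 1 + … + 142)/143 = 143(143 − 1)/(2·143) = (143 − 1)/2.
Hence E[X] = Σ_{i=1}^{143} (143 − i)/143 = 71 ≈ 71.0000.

E[X] = 71 = 71.0000.


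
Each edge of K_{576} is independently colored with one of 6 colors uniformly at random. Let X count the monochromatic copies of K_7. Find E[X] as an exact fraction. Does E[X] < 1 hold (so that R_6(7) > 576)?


E[X] = C(576, 7) · 6^{1 − 21} = 4023771393470400 · 6^{−20} = 4023771393470400/3656158440062976.
As a reduced fraction: E[X] = 6985714224775/6347497291776 ≈ 1.1005462.
Is E[X] < 1? NO.
Since E[X] ≥ 1, the first-moment bound is inconclusive at n = 576; it does NOT by itself certify R_6(7) > 576.

E[X] = 6985714224775/6347497291776 ≈ 1.1005462; E[X] ≥ 1; first-moment method inconclusive here.


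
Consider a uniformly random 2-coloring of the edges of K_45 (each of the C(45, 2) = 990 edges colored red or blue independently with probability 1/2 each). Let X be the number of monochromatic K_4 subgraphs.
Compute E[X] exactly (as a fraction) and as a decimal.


Let X = Σ_S X_S over the C(45, 4) = 148995 subsets S of size 4, where X_S = 1 if the K_4 on S is monochromatic.
For a fixed S, the K_4 on S has C(4, 2) = 6 edges. P[all 6 edges red] = (1/2)^6, and likewise for blue, so P[monochromatic] = 2·(1/2)^6 = 2^{1 − 6} = 1/32.
By linearity of expectation: E[X] = C(45, 4) · 2^{1 − 6} = 148995 · 1/32 = 148995/32.
Numerically: E[X] ≈ 4656.09375.

E[X] = C(45,4)·2^(1−C(4,2)) = 148995/32 ≈ 4656.09375.


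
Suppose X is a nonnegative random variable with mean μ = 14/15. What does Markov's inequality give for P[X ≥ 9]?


μ = E[X] = 14/15, a = 9.
Markov: P[X ≥ 9] ≤ μ/a = (14/15)/9 = 14/135.
Numerically: ≈ 0.10370.
(Since a = 9 > μ = 0.93333, the bound 14/135 is < 1 and informative.)

P[X ≥ 9] ≤ 14/135 ≈ 0.10370.


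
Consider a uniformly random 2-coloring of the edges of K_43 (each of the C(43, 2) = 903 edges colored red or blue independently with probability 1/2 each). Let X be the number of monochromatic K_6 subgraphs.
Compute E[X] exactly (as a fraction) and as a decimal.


Let X = Σ_S X_S over the C(43, 6) = 6096454 subsets S of size 6, where X_S = 1 if the K_6 on S is monochromatic.
For a fixed S, the K_6 on S has C(6, 2) = 15 edges. P[all 15 edges red] = (1/2)^15, and likewise for blue, so P[monochromatic] = 2·(1/2)^15 = 2^{1 − 15} = 1/16384.
Summing: E[X] = C(43, 6) · 2^{1 − 15} = 6096454 · 1/16384 = 3048227/8192.
Numerically: E[X] ≈ 372.098022.

E[X] = C(43,6)·2^(1−C(6,2)) = 3048227/8192 ≈ 372.098022.


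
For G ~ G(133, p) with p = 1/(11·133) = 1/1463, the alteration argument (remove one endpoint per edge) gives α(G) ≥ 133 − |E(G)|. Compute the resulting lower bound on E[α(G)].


E[|E(G)|] = C(133, 2)·p = 8778 · (1/1463) = 6.
E[α(G)] ≥ n − E[|E(G)|] = 133 − 6 = 127.
Numerically: ≈ 127.000.
(This is only a lower bound; the true E[α(G)] may be larger.)

E[α(G)] ≥ 127 ≈ 127.000.


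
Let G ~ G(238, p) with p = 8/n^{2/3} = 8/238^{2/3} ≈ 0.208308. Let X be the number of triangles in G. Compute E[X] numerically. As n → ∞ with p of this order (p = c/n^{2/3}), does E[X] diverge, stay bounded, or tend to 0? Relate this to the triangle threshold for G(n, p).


Number of potential triangles: C(238, 3) = 2218636.
Each occurs with probability p³ ≈ (0.208308)³ ≈ 9.03890968e-03.
By linearity: E[X] = C(238, 3)·p³ ≈ 2218636 · 9.03890968e-03 ≈ 20054.050420.
Since α = 2/3 < 1, p = c/n^{2/3} ≫ 1/n is above the triangle threshold p ~ 1/n. Asymptotically E[X] ~ (c³/6)·n^{3(1−α)} = (8³/6)·n^{1} → ∞; triangles are abundant w.h.p.

E[X] ≈ 20054.050420; in regime p = Θ(1/n^{2/3}) E[X] diverges (above the triangle threshold p ~ 1/n).


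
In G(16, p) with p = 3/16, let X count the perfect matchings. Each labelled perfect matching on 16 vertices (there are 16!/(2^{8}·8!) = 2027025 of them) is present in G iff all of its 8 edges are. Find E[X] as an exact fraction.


K_16 has 16!/(2^{8}·8!) = 2027025 labelled perfect matchings.
For each such perfect matching H, let X_H = 1 if all 8 edges of H are present in G. Then P[X_H = 1] = p^{8} = (3/16)^{8} = 6561/4294967296.
By linearity: E[X] = Σ_H E[X_H] = 2027025 · p^{8} = 2027025 · 6561/4294967296 = 13299311025/4294967296.
Numerically: E[X] ≈ 3.09649.

E[X] = 2027025 · (3/16)^{8} = 13299311025/4294967296 ≈ 3.09649.


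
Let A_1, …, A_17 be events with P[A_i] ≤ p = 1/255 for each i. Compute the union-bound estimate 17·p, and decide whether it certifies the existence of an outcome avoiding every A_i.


Union bound: P[∪_{i=1}^{17} A_i] ≤ Σ_i P[A_i] ≤ 17·p = 17·(1/255) = 1/15.
Numerically: 1/15 ≈ 0.067.
Is 1/15 < 1? YES.
Since P[∪ A_i] ≤ 1/15 < 1, the complement has P[∩ A_i^c] ≥ 1 − 1/15 = 14/15 > 0, so some outcome avoids every A_i.

17·p = 1/15 ≈ 0.067; existence CERTIFIED by the union bound.


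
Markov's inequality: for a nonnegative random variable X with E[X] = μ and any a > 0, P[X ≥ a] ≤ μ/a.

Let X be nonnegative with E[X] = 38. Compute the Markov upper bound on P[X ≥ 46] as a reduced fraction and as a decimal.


μ = E[X] = 38, a = 46.
Markov: P[X ≥ 46] ≤ μ/a = (38)/46 = 19/23.
Numerically: ≈ 0.8261.
(Since a = 46 > μ = 38.0000, the bound 19/23 is < 1 and informative.)

P[X ≥ 46] ≤ 19/23 ≈ 0.8261.


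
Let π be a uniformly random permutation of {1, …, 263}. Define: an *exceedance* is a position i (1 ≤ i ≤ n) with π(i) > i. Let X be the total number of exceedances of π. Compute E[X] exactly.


Write X = Σ_{i=1}^{263} X_i, where X_i = 1_{π(i) > i}.
For each fixed i, π(i) is uniform over {1, …, 263} (marginal of a uniform permutation), so P[π(i) > i] = (n − i)/n. Summing: Σ_{i=1}^{263} (n − i)/n = (0 + 1 + … + 262)/263 = 263(263 − 1)/(2·263) = (263 − 1)/2.
Hence E[X] = Σ_{i=1}^{263} (263 − i)/263 = 131 ≈ 131.000.

E[X] = 131 = 131.000.


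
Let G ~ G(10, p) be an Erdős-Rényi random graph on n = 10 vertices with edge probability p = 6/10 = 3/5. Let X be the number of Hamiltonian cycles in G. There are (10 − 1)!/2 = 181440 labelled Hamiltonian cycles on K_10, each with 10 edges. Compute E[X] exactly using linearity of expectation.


K_10 has (10 − 1)!/2 = 181440 labelled Hamiltonian cycles.
For each such Hamiltonian cycle H, let X_H = 1 if all 10 edges of H are present in G. Then P[X_H = 1] = p^{10} = (3/5)^{10} = 59049/9765625.
By linearity: E[X] = Σ_H E[X_H] = 181440 · p^{10} = 181440 · 59049/9765625 = 2142770112/1953125.
Numerically: E[X] ≈ 1097.

E[X] = 181440 · (3/5)^{10} = 2142770112/1953125 ≈ 1097.


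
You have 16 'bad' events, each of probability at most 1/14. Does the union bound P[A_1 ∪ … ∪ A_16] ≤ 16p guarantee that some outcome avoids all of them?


Union bound: P[∪_{i=1}^{16} A_i] ≤ Σ_i P[A_i] ≤ 16·p = 16·(1/14) = 8/7.
Numerically: 8/7 ≈ 1.1428571.
Is 8/7 < 1? NO.
Since the bound 8/7 is ≥ 1, the union bound is uninformative here; it does NOT by itself certify existence.

16·p = 8/7 ≈ 1.1428571; existence NOT certified by the union bound.


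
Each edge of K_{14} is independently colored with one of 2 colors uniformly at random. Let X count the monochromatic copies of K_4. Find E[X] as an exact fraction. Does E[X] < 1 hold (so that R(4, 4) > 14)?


E[X] = C(14, 4) · 2^{1 − 6} = 1001 · 2^{−5} = 1001/32.
As a reduced fraction: E[X] = 1001/32 ≈ 31.28125.
Is E[X] < 1? NO.
Since E[X] ≥ 1, the first-moment bound is inconclusive at n = 14; it does NOT by itself certify R(4, 4) > 14.

E[X] = 1001/32 ≈ 31.28125; E[X] ≥ 1; first-moment method inconclusive here.
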